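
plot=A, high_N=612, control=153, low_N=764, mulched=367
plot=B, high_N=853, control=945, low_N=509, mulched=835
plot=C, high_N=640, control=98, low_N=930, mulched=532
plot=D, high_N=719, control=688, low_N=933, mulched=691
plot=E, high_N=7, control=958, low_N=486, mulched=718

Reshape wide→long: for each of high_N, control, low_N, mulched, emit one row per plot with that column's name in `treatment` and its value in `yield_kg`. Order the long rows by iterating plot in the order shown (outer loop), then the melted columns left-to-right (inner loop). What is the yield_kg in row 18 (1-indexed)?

20 rows total (5 × 4). Row 18: index ⌊(18-1)/4⌋ = 4 into plot → E; (18-1) mod 4 = 1 into the melted columns → control.
So row 18 is (E, control, 958); yield_kg = 958.

958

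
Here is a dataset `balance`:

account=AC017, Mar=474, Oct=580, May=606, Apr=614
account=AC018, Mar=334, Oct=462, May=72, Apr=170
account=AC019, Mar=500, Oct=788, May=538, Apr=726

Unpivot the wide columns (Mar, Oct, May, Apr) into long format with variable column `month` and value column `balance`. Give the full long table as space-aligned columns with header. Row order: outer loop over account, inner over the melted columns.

Each (account, column) pair becomes one row: 3 × 4 = 12 rows.
For example, (AC017, Mar) → balance=474.

account  month  balance
AC017    Mar    474    
AC017    Oct    580    
AC017    May    606    
AC017    Apr    614    
AC018    Mar    334    
AC018    Oct    462    
AC018    May    72     
AC018    Apr    170    
AC019    Mar    500    
AC019    Oct    788    
AC019    May    538    
AC019    Apr    726    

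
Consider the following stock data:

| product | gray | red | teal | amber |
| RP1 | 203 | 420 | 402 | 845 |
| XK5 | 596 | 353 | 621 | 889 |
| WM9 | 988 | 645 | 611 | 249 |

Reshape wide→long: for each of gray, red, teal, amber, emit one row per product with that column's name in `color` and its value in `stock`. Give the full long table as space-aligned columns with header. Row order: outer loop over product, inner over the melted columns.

Each (product, column) pair becomes one row: 3 × 4 = 12 rows.
For example, (RP1, gray) → stock=203.

product  color  stock
RP1      gray   203  
RP1      red    420  
RP1      teal   402  
RP1      amber  845  
XK5      gray   596  
XK5      red    353  
XK5      teal   621  
XK5      amber  889  
WM9      gray   988  
WM9      red    645  
WM9      teal   611  
WM9      amber  249  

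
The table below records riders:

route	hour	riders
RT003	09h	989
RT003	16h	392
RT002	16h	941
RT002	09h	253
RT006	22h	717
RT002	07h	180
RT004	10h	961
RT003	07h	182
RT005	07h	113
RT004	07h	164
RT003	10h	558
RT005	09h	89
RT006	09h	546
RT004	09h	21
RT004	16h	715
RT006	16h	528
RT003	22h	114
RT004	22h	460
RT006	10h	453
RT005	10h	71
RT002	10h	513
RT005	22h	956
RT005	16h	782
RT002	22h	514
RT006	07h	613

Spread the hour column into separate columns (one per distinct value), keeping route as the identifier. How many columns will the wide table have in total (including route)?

1 column for route plus 5 distinct hour values → 6 columns.

6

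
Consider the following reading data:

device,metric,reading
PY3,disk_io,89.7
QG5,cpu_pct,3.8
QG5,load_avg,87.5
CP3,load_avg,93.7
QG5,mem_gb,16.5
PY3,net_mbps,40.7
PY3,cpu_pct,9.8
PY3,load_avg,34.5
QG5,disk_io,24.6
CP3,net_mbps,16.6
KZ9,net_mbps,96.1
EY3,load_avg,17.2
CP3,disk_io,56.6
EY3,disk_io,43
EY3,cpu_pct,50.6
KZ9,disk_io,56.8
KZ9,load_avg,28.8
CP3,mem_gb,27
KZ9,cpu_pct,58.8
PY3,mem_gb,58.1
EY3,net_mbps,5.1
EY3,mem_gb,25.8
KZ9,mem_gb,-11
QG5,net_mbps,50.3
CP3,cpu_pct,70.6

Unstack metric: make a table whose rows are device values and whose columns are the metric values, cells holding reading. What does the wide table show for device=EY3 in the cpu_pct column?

50.6

Wide layout: rows indexed by device, columns are the 5 distinct metric values (disk_io, cpu_pct, load_avg, mem_gb, net_mbps).
Cell (device=EY3, metric=cpu_pct) draws from the long row where device=EY3 and metric=cpu_pct, which has reading=50.6.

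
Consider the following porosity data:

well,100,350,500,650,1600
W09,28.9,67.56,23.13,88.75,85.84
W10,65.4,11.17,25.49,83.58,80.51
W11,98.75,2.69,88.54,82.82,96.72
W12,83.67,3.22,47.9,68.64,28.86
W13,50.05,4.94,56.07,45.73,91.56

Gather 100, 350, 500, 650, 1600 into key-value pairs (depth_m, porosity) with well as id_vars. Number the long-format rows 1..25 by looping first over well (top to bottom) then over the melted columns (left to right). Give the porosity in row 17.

25 rows total (5 × 5). Row 17: index ⌊(17-1)/5⌋ = 3 into well → W12; (17-1) mod 5 = 1 into the melted columns → 350.
So row 17 is (W12, 350, 3.22); porosity = 3.22.

3.22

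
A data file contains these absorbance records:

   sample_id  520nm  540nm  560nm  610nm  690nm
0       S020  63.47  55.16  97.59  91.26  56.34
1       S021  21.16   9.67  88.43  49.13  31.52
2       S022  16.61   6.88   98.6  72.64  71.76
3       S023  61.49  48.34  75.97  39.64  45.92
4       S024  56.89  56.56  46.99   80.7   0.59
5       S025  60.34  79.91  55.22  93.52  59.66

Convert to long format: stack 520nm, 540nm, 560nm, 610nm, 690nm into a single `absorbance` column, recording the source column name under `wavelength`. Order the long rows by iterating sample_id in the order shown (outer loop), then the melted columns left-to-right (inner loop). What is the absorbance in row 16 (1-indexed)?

30 rows total (6 × 5). Row 16: index ⌊(16-1)/5⌋ = 3 into sample_id → S023; (16-1) mod 5 = 0 into the melted columns → 520nm.
So row 16 is (S023, 520nm, 61.49); absorbance = 61.49.

61.49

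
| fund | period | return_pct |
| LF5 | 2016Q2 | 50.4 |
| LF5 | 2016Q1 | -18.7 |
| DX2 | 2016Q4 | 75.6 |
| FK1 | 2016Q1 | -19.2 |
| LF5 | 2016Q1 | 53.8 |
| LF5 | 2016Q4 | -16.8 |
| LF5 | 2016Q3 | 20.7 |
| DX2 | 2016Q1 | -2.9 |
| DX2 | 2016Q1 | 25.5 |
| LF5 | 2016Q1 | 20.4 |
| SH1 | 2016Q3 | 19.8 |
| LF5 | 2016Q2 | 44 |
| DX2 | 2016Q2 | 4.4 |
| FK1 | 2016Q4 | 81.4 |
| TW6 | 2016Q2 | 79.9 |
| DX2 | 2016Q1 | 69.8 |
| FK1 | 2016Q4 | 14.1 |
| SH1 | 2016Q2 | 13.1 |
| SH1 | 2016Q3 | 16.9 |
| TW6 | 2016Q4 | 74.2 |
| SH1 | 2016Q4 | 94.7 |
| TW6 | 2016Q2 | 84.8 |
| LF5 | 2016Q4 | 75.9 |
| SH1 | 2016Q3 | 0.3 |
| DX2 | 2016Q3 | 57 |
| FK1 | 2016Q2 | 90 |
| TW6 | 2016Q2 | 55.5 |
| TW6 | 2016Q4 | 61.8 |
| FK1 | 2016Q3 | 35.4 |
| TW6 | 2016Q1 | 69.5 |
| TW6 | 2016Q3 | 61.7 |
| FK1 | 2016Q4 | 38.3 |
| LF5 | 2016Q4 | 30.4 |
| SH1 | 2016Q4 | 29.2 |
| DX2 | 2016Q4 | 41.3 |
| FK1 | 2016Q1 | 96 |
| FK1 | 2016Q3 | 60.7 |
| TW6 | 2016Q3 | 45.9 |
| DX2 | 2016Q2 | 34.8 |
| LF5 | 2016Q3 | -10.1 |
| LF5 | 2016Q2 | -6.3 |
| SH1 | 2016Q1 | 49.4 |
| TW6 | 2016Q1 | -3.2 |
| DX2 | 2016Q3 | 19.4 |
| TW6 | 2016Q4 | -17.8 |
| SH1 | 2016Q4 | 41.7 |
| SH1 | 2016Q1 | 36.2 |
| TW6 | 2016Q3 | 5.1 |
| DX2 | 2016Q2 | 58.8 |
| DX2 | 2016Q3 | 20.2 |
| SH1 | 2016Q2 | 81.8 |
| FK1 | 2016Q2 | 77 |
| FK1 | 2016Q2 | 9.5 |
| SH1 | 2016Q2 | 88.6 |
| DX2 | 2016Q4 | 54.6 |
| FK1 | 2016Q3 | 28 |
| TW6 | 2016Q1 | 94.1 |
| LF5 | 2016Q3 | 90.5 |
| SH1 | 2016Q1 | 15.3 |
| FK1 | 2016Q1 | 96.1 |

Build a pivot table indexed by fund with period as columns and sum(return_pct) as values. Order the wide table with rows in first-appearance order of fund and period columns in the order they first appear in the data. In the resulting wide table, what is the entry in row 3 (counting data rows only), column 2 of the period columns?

With rows in first-appearance order of fund, row 3 is fund=FK1. period columns in first-appearance order: 2016Q2, 2016Q1, 2016Q4, 2016Q3; column 2 is 2016Q1.
Long rows with fund=FK1, period=2016Q1: -19.2 + 96 + 96.1 = 172.9.

172.9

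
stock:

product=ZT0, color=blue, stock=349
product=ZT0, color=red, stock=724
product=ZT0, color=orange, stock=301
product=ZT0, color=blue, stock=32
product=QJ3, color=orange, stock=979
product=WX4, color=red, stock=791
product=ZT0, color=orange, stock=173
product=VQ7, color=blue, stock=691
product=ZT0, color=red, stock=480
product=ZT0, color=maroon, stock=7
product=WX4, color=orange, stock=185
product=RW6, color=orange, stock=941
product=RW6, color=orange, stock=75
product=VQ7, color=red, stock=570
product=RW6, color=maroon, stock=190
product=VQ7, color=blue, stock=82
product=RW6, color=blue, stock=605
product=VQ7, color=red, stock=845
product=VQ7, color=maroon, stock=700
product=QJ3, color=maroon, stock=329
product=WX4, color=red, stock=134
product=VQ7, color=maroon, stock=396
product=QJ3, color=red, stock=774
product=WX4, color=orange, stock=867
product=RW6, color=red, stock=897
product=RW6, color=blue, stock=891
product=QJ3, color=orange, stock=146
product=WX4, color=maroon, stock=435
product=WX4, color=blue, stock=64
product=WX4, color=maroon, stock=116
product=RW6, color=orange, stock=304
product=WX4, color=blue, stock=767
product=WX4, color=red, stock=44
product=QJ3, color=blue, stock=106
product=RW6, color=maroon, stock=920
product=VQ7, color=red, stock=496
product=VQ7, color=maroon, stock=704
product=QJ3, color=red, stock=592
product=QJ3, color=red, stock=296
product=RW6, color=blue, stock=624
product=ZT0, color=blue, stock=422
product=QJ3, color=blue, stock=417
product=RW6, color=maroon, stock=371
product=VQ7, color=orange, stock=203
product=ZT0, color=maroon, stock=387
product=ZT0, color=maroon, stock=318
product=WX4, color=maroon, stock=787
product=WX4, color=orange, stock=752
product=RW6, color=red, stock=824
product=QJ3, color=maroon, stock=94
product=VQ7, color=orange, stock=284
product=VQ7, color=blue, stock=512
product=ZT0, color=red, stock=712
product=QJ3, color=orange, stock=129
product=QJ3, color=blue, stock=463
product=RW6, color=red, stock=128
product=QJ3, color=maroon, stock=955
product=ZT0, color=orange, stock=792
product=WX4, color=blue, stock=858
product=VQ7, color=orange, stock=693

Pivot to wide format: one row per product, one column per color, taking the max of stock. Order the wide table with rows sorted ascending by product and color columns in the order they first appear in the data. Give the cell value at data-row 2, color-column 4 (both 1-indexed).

920

With rows sorted ascending by product, row 2 is product=RW6. color columns in first-appearance order: blue, red, orange, maroon; column 4 is maroon.
Long rows with product=RW6, color=maroon: max(190, 920, 371) = 920.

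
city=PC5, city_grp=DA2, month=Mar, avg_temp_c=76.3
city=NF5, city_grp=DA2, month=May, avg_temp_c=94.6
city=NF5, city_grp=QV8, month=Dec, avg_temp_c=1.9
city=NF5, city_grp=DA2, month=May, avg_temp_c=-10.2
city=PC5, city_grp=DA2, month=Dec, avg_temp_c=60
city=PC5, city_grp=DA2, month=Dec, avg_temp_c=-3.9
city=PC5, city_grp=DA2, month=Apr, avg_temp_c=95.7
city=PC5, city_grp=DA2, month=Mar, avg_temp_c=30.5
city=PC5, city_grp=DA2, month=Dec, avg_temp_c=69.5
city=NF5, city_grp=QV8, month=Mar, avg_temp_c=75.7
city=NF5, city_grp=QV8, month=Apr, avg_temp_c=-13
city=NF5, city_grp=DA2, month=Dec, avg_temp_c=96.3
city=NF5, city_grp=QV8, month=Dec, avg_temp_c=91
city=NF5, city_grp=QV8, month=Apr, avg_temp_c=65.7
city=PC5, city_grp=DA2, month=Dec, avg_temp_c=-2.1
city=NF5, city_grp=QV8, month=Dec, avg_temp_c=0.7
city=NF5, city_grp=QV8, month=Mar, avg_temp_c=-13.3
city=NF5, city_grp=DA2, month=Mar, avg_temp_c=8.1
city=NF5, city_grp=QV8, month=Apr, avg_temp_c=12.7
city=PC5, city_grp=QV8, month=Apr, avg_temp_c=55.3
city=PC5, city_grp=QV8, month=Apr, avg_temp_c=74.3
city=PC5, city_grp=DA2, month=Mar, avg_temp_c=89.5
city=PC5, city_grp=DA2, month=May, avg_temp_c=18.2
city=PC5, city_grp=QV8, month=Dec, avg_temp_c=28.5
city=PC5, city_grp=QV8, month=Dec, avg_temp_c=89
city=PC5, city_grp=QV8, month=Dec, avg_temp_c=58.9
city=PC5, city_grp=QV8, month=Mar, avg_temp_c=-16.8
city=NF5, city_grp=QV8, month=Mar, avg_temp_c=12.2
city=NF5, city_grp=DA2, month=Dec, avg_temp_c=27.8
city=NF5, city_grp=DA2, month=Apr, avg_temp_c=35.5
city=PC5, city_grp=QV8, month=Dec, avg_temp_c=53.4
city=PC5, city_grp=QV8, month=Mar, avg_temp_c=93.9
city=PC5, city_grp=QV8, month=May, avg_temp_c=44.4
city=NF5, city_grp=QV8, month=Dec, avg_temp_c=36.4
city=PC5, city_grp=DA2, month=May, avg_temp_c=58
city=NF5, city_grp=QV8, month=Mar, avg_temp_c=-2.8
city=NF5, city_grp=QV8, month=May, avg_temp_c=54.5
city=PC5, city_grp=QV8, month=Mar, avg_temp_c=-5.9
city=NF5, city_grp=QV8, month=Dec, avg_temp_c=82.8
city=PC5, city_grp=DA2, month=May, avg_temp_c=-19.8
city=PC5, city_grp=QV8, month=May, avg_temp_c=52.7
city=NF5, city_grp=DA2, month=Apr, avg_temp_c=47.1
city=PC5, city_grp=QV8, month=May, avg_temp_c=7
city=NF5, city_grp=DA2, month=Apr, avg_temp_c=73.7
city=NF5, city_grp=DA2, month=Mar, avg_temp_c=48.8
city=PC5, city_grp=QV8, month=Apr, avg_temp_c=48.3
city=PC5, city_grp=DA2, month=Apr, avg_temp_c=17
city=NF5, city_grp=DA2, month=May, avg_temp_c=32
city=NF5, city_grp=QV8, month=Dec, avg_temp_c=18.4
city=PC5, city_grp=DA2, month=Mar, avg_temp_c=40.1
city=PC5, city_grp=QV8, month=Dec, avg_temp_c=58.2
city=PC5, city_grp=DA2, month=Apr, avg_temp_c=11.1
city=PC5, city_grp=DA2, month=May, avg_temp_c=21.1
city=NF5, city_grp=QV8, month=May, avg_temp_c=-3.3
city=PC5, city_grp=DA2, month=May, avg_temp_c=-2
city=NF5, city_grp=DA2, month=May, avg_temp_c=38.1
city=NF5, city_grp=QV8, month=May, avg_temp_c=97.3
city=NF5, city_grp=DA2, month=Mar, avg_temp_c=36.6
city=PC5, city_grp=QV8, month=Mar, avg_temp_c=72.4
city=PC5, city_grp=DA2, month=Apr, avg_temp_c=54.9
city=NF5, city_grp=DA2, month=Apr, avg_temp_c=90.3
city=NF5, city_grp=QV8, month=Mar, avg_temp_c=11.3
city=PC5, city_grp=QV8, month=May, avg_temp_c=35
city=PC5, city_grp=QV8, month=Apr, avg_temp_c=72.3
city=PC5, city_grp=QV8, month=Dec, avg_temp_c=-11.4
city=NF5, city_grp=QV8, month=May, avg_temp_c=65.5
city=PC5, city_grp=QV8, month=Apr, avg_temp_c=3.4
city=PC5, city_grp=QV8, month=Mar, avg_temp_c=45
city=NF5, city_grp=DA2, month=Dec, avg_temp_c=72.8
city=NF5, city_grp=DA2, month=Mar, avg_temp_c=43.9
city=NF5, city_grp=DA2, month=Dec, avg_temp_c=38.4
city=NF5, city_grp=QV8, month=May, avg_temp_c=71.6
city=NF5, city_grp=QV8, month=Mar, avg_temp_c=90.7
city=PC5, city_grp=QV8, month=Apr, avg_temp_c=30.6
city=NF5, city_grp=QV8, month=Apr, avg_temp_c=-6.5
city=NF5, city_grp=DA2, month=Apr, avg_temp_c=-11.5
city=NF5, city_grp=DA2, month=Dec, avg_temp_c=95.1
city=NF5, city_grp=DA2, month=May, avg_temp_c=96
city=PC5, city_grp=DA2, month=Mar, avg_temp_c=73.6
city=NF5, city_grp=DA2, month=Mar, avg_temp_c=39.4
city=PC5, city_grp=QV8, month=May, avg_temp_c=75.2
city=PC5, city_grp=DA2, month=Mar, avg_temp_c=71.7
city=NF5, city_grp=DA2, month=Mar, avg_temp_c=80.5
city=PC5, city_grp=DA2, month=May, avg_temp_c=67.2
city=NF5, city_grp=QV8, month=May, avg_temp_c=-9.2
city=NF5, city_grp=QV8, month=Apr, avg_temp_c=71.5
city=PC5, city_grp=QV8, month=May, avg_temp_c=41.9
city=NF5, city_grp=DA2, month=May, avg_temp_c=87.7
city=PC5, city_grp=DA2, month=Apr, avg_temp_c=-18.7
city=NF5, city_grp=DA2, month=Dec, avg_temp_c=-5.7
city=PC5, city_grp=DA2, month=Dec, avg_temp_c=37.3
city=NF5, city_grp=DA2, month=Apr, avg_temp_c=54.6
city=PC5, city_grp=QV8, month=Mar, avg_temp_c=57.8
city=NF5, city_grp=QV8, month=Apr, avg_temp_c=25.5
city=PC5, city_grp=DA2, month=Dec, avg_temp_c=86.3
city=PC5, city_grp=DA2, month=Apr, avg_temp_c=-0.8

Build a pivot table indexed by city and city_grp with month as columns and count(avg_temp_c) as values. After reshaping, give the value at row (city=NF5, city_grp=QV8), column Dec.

6

Rows with city=NF5, city_grp=QV8 and month=Dec: avg_temp_c values are 1.9, 91, 0.7, 36.4, 82.8, 18.4.
6 rows match — count = 6.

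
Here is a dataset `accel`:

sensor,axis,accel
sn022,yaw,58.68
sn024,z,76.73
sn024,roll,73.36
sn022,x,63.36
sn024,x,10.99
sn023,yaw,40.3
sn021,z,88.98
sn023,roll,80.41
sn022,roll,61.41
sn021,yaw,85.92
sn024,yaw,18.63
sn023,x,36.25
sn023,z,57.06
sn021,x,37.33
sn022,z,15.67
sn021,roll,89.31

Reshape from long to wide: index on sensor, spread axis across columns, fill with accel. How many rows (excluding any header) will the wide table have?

4

4 distinct sensor values → 4 rows.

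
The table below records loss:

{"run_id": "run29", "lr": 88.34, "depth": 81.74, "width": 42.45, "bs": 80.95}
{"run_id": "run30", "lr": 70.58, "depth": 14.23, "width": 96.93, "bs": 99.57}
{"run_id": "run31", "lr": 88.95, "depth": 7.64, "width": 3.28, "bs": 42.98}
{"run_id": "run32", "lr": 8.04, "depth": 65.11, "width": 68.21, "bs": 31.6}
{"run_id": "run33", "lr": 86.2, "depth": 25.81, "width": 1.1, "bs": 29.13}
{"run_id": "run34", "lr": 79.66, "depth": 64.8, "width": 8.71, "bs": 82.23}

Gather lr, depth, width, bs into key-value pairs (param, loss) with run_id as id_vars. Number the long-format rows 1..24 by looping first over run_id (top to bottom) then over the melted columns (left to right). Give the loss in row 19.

24 rows total (6 × 4). Row 19: index ⌊(19-1)/4⌋ = 4 into run_id → run33; (19-1) mod 4 = 2 into the melted columns → width.
So row 19 is (run33, width, 1.1); loss = 1.1.

1.1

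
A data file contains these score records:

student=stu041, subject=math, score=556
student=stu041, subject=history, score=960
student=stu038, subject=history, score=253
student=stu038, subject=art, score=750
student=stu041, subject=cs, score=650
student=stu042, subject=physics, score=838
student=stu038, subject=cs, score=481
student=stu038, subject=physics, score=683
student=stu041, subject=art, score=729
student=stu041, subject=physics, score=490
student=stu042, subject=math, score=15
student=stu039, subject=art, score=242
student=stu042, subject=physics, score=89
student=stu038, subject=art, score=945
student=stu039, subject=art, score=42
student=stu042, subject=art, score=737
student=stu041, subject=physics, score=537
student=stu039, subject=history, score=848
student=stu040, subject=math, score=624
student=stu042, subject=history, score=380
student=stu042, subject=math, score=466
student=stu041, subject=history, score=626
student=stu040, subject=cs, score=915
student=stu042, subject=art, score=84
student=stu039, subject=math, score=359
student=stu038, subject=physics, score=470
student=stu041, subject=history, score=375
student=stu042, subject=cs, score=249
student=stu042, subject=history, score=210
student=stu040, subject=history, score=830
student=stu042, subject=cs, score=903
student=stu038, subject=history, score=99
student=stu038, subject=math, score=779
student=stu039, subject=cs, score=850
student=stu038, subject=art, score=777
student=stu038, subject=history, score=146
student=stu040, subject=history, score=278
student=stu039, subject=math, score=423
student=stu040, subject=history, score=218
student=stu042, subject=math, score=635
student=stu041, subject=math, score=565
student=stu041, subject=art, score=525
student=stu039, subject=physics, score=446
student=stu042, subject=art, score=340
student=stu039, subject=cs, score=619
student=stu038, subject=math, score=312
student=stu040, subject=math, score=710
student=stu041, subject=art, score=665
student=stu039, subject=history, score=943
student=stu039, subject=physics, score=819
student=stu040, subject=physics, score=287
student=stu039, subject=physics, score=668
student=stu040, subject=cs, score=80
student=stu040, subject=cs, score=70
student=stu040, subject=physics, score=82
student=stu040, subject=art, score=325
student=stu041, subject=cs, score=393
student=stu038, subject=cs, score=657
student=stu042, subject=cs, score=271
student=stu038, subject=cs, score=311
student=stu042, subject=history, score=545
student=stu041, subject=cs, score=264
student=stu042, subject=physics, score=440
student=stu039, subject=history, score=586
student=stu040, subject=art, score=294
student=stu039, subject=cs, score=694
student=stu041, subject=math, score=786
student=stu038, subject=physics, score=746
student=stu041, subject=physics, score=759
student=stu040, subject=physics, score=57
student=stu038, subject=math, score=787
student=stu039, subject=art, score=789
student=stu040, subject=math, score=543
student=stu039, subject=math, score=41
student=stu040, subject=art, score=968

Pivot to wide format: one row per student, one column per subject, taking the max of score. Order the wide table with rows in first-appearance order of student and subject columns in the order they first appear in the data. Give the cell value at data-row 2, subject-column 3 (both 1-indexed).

With rows in first-appearance order of student, row 2 is student=stu038. subject columns in first-appearance order: math, history, art, cs, physics; column 3 is art.
Long rows with student=stu038, subject=art: max(750, 945, 777) = 945.

945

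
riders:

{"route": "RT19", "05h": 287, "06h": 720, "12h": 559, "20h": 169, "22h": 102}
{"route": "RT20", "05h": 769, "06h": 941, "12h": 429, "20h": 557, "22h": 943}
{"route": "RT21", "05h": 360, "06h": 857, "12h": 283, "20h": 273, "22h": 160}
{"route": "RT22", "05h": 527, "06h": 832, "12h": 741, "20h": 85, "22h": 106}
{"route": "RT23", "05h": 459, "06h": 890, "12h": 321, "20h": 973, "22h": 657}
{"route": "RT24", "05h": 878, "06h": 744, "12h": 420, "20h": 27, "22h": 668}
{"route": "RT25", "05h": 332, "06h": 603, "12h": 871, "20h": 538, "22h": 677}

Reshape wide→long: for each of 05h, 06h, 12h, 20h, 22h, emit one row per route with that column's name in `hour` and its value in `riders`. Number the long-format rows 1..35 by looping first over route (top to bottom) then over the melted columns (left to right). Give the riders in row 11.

360

35 rows total (7 × 5). Row 11: index ⌊(11-1)/5⌋ = 2 into route → RT21; (11-1) mod 5 = 0 into the melted columns → 05h.
So row 11 is (RT21, 05h, 360); riders = 360.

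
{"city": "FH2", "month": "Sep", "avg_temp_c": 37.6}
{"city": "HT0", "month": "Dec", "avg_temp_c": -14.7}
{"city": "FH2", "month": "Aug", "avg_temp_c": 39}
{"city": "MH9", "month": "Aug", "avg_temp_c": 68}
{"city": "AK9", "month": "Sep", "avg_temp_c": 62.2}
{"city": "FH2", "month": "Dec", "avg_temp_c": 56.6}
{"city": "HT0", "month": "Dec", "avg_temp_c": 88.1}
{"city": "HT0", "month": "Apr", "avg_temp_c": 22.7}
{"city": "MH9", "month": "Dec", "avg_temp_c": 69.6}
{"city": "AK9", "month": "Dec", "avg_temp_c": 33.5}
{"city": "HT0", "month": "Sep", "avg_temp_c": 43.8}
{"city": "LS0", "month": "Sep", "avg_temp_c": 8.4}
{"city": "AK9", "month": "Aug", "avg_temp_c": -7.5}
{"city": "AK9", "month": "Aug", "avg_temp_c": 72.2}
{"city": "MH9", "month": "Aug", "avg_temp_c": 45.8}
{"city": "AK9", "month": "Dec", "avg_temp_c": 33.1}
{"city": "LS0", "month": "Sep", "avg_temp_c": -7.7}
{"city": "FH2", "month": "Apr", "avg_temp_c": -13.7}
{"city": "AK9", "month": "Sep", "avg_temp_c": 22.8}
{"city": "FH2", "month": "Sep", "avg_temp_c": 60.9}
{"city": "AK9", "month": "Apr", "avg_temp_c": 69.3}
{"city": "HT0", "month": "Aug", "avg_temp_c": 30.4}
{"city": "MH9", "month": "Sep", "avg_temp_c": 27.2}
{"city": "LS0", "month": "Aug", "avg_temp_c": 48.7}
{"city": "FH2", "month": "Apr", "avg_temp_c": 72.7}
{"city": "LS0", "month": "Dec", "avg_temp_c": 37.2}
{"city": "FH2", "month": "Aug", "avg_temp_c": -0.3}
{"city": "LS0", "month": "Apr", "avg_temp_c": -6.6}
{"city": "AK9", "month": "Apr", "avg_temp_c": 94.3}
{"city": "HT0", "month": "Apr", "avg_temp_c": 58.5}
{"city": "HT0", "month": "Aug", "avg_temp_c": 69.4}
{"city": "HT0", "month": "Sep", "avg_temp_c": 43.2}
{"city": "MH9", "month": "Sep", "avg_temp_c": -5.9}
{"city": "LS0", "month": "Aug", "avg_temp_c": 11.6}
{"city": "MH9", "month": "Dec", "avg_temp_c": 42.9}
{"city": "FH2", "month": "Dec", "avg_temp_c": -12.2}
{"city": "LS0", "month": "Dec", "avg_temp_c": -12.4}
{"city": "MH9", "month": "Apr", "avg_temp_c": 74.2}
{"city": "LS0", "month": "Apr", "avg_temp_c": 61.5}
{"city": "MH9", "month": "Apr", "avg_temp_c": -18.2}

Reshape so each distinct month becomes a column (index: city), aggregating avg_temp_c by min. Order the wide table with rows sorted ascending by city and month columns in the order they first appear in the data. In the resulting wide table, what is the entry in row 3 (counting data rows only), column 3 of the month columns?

30.4

With rows sorted ascending by city, row 3 is city=HT0. month columns in first-appearance order: Sep, Dec, Aug, Apr; column 3 is Aug.
Long rows with city=HT0, month=Aug: min(30.4, 69.4) = 30.4.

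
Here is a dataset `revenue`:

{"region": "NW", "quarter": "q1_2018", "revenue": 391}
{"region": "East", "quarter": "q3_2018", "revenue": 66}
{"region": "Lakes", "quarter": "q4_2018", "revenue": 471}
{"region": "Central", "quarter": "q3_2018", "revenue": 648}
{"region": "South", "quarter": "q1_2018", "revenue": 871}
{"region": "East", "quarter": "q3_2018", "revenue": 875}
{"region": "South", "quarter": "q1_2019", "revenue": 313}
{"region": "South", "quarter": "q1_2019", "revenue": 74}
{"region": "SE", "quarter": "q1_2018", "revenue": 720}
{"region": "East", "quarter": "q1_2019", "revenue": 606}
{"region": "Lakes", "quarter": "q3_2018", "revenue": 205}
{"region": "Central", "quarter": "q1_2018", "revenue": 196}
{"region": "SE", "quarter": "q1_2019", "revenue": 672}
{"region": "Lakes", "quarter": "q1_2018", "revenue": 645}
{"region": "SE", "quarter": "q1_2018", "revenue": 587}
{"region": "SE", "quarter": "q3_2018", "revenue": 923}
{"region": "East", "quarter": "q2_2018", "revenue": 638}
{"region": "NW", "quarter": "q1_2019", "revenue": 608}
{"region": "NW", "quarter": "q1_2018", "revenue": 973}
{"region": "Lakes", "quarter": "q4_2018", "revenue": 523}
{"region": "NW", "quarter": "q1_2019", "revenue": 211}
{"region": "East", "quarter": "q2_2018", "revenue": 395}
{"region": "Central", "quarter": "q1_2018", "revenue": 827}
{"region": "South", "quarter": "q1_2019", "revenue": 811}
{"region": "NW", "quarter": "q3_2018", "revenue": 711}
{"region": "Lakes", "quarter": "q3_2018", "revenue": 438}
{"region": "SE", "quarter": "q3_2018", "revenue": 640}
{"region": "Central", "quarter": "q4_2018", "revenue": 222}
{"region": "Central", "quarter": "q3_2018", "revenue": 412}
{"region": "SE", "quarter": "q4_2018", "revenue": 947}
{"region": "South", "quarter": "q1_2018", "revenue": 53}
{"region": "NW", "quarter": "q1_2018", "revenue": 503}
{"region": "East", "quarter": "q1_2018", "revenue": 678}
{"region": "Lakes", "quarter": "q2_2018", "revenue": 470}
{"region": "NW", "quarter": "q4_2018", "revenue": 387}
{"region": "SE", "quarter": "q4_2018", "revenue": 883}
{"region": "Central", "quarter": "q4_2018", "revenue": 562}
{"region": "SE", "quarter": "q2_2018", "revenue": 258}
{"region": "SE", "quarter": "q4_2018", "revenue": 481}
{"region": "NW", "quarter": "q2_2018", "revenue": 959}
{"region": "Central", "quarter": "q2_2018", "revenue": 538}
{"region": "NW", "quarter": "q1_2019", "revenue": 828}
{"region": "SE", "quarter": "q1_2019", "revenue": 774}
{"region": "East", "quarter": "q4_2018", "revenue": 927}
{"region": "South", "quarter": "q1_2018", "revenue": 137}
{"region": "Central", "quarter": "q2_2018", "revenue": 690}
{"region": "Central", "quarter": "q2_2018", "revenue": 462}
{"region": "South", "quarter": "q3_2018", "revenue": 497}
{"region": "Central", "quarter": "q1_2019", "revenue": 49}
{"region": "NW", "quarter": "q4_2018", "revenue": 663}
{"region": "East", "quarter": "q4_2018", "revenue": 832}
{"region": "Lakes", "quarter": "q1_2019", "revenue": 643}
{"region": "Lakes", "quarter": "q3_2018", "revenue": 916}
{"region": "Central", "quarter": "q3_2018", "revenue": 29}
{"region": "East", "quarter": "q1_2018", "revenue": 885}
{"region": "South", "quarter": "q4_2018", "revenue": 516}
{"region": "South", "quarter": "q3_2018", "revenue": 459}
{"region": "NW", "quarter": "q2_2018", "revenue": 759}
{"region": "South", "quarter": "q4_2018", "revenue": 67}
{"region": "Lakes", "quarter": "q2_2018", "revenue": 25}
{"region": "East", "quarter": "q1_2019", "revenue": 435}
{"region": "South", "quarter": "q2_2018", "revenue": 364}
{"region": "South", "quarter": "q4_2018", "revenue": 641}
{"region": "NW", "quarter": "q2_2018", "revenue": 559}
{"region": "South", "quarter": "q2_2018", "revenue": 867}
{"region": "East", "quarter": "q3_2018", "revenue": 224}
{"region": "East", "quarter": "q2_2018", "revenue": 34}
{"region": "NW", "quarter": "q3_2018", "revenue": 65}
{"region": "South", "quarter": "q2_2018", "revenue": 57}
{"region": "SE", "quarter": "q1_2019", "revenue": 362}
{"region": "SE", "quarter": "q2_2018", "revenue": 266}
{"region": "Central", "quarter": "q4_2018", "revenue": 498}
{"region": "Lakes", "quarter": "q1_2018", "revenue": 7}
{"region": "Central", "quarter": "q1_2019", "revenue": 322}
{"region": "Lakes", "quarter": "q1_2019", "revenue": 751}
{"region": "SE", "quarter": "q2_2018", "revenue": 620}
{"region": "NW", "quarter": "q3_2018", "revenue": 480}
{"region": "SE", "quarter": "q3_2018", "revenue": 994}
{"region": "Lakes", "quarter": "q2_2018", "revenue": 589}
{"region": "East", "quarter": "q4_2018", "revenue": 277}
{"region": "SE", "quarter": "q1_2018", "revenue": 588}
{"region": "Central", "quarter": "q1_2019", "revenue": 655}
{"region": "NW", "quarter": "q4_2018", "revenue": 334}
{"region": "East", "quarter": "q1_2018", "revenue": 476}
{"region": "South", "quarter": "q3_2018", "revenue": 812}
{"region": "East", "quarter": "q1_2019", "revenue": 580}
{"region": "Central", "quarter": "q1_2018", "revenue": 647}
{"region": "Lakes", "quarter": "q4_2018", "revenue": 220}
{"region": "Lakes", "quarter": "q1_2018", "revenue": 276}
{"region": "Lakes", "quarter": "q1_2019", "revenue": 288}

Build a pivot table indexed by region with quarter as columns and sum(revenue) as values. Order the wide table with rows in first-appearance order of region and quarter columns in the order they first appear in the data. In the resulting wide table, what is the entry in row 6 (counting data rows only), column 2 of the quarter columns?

2557

With rows in first-appearance order of region, row 6 is region=SE. quarter columns in first-appearance order: q1_2018, q3_2018, q4_2018, q1_2019, q2_2018; column 2 is q3_2018.
Long rows with region=SE, quarter=q3_2018: 923 + 640 + 994 = 2557.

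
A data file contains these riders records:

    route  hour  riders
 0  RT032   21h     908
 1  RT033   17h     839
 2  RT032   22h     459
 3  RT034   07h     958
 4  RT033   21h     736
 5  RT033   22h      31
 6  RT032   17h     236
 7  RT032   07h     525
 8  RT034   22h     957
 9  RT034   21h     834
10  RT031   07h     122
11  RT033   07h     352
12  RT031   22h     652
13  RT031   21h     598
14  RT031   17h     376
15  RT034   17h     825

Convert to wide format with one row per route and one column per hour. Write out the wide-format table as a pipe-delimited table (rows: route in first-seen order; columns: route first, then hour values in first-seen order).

| route | 21h | 17h | 22h | 07h |
| RT032 | 908 | 236 | 459 | 525 |
| RT033 | 736 | 839 | 31 | 352 |
| RT034 | 834 | 825 | 957 | 958 |
| RT031 | 598 | 376 | 652 | 122 |

Columns: route plus the 4 distinct hour values (21h, 17h, 22h, 07h).
For example, row RT032 column 21h takes riders=908 from the long row (RT032, 21h).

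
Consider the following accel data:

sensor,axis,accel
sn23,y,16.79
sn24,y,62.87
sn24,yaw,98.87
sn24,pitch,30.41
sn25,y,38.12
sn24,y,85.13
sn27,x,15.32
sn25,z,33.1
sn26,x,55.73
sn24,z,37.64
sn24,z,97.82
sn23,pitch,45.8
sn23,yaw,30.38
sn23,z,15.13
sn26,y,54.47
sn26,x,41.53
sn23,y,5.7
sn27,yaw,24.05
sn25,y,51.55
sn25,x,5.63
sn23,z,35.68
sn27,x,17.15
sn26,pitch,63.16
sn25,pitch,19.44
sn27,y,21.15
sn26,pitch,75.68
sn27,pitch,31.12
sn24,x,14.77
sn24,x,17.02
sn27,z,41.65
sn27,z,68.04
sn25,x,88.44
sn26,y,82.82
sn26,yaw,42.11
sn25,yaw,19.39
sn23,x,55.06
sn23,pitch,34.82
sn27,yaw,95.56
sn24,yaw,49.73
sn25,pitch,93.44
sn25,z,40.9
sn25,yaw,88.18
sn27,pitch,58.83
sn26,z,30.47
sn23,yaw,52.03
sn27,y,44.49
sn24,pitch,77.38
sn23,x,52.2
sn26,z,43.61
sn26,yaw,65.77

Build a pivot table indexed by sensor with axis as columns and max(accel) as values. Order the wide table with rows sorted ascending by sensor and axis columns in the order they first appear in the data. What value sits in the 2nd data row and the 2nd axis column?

98.87

With rows sorted ascending by sensor, row 2 is sensor=sn24. axis columns in first-appearance order: y, yaw, pitch, x, z; column 2 is yaw.
Long rows with sensor=sn24, axis=yaw: max(98.87, 49.73) = 98.87.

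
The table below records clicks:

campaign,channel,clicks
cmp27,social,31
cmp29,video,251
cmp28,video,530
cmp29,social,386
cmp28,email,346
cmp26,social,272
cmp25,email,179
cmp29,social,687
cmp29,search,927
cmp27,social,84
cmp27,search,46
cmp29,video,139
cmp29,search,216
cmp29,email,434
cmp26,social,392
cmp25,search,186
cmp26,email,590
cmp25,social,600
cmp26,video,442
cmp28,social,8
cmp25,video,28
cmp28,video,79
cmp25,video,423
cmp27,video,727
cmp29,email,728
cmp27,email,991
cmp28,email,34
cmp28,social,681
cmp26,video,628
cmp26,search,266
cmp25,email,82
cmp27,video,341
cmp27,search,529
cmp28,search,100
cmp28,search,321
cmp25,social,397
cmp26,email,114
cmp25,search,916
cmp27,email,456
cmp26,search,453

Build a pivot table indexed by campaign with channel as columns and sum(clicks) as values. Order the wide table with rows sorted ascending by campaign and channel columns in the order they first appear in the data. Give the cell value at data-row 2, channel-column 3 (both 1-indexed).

704

With rows sorted ascending by campaign, row 2 is campaign=cmp26. channel columns in first-appearance order: social, video, email, search; column 3 is email.
Long rows with campaign=cmp26, channel=email: 590 + 114 = 704.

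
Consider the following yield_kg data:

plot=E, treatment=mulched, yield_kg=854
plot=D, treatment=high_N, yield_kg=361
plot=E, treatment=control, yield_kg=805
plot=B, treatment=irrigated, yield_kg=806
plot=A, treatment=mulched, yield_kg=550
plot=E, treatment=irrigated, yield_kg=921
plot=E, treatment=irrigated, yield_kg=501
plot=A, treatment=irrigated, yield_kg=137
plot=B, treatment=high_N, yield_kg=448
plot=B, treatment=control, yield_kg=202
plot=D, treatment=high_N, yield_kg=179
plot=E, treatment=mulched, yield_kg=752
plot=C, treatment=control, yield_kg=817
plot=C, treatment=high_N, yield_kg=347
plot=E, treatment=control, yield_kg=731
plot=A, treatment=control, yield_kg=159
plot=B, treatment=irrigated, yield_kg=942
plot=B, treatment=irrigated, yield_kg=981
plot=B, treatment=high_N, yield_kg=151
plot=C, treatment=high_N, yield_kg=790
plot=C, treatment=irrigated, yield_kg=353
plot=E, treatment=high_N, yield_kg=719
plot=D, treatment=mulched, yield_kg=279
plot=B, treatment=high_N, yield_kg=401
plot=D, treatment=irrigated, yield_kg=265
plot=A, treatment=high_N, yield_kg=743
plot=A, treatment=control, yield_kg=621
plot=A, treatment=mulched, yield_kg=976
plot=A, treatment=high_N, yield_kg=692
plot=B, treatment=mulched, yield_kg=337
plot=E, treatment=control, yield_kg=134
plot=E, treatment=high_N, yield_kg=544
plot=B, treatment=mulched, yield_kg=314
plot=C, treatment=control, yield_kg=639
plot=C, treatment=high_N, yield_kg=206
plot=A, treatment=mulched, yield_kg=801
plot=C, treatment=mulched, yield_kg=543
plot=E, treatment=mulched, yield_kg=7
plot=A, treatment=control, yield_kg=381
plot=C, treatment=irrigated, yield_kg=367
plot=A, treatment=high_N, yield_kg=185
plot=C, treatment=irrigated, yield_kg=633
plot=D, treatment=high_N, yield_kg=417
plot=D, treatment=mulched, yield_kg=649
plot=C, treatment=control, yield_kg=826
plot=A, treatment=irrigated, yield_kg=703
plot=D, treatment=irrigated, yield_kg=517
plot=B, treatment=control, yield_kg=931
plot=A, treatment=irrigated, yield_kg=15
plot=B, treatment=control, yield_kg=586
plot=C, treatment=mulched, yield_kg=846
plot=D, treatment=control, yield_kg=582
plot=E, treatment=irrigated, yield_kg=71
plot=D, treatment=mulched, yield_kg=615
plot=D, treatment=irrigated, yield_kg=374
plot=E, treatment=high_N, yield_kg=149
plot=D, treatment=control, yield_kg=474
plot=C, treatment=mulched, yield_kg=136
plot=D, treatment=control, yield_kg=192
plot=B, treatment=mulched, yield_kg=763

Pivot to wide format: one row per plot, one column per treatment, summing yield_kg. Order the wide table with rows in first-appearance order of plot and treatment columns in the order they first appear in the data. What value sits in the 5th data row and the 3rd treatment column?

2282

With rows in first-appearance order of plot, row 5 is plot=C. treatment columns in first-appearance order: mulched, high_N, control, irrigated; column 3 is control.
Long rows with plot=C, treatment=control: 817 + 639 + 826 = 2282.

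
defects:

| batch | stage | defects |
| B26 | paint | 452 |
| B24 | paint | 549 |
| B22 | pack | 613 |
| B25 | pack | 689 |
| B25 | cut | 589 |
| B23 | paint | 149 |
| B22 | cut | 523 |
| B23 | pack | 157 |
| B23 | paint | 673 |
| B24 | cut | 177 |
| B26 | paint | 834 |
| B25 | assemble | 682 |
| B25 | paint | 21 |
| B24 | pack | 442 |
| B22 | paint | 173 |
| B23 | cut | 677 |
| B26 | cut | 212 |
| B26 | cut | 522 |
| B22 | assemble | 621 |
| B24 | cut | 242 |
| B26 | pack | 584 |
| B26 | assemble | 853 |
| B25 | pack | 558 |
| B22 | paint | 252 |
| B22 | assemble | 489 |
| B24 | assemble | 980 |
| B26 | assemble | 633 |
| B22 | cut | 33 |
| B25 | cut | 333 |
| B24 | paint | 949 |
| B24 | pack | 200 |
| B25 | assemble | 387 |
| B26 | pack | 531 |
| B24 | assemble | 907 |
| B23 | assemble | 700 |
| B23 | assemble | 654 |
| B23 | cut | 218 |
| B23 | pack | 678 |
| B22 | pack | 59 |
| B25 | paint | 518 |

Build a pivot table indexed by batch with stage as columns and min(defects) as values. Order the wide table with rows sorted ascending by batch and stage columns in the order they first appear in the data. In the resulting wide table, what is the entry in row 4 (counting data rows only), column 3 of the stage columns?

333

With rows sorted ascending by batch, row 4 is batch=B25. stage columns in first-appearance order: paint, pack, cut, assemble; column 3 is cut.
Long rows with batch=B25, stage=cut: min(589, 333) = 333.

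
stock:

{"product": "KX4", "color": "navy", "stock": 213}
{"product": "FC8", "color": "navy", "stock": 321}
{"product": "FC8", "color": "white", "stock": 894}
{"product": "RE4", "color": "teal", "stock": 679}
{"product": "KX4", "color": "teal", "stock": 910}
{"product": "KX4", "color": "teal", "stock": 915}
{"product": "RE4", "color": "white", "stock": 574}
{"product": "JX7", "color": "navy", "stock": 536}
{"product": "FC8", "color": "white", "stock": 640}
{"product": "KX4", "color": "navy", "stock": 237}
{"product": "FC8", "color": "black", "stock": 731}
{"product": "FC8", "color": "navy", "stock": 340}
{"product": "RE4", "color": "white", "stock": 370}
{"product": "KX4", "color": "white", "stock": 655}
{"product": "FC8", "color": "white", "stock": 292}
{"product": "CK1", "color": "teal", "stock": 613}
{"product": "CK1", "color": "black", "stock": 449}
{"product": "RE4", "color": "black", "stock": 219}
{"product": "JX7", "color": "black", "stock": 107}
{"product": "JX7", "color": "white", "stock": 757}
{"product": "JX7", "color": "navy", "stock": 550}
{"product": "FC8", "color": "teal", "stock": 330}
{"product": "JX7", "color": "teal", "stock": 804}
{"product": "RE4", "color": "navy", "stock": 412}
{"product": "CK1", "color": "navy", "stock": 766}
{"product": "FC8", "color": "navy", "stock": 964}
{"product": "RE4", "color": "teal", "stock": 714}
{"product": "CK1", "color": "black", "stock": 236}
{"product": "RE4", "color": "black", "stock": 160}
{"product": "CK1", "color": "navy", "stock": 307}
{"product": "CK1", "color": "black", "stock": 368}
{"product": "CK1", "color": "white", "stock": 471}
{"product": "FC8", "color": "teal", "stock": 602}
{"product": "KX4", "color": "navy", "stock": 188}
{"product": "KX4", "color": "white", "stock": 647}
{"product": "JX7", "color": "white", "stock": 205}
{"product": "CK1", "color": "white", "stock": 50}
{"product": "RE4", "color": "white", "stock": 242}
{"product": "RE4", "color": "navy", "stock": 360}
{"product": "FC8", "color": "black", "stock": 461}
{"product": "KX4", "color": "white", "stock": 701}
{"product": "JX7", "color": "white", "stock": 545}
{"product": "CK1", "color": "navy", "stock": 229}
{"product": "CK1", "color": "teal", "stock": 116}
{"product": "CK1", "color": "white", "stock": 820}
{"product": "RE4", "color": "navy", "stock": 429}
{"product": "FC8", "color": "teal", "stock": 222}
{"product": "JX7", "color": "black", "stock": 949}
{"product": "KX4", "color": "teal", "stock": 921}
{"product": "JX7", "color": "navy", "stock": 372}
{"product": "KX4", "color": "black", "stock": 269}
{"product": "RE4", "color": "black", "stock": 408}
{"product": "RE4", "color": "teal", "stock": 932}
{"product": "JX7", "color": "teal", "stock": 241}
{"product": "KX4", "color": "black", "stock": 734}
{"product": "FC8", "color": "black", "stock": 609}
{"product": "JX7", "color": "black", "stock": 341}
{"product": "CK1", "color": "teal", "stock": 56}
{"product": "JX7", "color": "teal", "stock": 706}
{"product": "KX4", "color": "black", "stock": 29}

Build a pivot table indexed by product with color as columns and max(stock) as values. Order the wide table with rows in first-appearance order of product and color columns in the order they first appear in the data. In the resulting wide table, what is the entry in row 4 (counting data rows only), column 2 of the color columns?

757

With rows in first-appearance order of product, row 4 is product=JX7. color columns in first-appearance order: navy, white, teal, black; column 2 is white.
Long rows with product=JX7, color=white: max(757, 205, 545) = 757.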